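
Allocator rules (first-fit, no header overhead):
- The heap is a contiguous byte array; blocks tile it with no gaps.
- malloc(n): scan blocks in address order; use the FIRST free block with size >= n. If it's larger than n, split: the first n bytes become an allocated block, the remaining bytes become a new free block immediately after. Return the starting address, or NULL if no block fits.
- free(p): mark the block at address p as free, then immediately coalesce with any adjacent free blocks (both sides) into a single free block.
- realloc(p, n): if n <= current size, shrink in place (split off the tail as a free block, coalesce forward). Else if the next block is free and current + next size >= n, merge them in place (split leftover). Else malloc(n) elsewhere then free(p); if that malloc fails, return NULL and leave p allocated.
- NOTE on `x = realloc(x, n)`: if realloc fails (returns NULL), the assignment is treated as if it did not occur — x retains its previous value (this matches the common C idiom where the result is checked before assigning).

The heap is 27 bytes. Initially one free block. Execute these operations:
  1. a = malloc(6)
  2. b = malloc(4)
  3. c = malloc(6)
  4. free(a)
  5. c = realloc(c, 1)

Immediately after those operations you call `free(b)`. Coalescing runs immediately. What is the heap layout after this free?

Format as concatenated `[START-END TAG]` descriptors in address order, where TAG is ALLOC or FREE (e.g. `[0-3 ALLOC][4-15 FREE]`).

Op 1: a = malloc(6) -> a = 0; heap: [0-5 ALLOC][6-26 FREE]
Op 2: b = malloc(4) -> b = 6; heap: [0-5 ALLOC][6-9 ALLOC][10-26 FREE]
Op 3: c = malloc(6) -> c = 10; heap: [0-5 ALLOC][6-9 ALLOC][10-15 ALLOC][16-26 FREE]
Op 4: free(a) -> (freed a); heap: [0-5 FREE][6-9 ALLOC][10-15 ALLOC][16-26 FREE]
Op 5: c = realloc(c, 1) -> c = 10; heap: [0-5 FREE][6-9 ALLOC][10-10 ALLOC][11-26 FREE]
free(b): b = 6 -> block [6-9 ALLOC]; mark free, coalesce with adjacent free neighbors -> [0-9 FREE][10-10 ALLOC][11-26 FREE]

Answer: [0-9 FREE][10-10 ALLOC][11-26 FREE]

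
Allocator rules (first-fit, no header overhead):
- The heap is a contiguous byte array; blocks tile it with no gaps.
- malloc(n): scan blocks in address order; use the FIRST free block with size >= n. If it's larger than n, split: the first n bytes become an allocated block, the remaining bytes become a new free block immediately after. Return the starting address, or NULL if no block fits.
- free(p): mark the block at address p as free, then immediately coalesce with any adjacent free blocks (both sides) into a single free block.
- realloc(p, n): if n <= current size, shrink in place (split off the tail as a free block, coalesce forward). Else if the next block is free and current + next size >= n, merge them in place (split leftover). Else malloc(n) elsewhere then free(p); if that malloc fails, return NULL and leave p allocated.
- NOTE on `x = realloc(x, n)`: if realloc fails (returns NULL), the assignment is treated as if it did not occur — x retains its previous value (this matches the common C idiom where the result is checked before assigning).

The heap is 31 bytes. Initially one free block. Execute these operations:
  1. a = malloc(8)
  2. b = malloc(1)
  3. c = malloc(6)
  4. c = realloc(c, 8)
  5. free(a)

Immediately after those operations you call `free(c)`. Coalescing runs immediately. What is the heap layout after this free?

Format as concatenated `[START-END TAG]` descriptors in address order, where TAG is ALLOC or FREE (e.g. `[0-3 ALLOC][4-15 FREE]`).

Op 1: a = malloc(8) -> a = 0; heap: [0-7 ALLOC][8-30 FREE]
Op 2: b = malloc(1) -> b = 8; heap: [0-7 ALLOC][8-8 ALLOC][9-30 FREE]
Op 3: c = malloc(6) -> c = 9; heap: [0-7 ALLOC][8-8 ALLOC][9-14 ALLOC][15-30 FREE]
Op 4: c = realloc(c, 8) -> c = 9; heap: [0-7 ALLOC][8-8 ALLOC][9-16 ALLOC][17-30 FREE]
Op 5: free(a) -> (freed a); heap: [0-7 FREE][8-8 ALLOC][9-16 ALLOC][17-30 FREE]
free(c): c = 9 -> block [9-16 ALLOC]; mark free, coalesce with adjacent free neighbors -> [0-7 FREE][8-8 ALLOC][9-30 FREE]

Answer: [0-7 FREE][8-8 ALLOC][9-30 FREE]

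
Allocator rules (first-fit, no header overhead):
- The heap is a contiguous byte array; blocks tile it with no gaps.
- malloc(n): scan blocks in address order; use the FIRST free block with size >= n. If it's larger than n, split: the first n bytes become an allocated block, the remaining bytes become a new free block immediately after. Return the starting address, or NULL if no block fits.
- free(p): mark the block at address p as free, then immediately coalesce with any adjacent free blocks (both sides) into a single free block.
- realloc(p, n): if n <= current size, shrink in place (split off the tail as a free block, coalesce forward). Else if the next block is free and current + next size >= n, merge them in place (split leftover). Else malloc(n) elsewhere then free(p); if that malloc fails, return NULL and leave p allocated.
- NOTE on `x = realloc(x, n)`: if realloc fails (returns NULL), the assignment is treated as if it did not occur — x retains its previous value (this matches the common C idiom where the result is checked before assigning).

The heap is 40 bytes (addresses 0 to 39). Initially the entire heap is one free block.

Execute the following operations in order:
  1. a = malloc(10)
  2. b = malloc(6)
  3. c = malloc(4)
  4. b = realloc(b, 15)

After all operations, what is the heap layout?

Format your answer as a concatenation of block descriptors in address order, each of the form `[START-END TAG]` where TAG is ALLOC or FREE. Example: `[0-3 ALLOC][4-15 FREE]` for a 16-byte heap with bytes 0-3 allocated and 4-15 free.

Op 1: a = malloc(10) -> a = 0; heap: [0-9 ALLOC][10-39 FREE]
Op 2: b = malloc(6) -> b = 10; heap: [0-9 ALLOC][10-15 ALLOC][16-39 FREE]
Op 3: c = malloc(4) -> c = 16; heap: [0-9 ALLOC][10-15 ALLOC][16-19 ALLOC][20-39 FREE]
Op 4: b = realloc(b, 15) -> b = 20; heap: [0-9 ALLOC][10-15 FREE][16-19 ALLOC][20-34 ALLOC][35-39 FREE]

Answer: [0-9 ALLOC][10-15 FREE][16-19 ALLOC][20-34 ALLOC][35-39 FREE]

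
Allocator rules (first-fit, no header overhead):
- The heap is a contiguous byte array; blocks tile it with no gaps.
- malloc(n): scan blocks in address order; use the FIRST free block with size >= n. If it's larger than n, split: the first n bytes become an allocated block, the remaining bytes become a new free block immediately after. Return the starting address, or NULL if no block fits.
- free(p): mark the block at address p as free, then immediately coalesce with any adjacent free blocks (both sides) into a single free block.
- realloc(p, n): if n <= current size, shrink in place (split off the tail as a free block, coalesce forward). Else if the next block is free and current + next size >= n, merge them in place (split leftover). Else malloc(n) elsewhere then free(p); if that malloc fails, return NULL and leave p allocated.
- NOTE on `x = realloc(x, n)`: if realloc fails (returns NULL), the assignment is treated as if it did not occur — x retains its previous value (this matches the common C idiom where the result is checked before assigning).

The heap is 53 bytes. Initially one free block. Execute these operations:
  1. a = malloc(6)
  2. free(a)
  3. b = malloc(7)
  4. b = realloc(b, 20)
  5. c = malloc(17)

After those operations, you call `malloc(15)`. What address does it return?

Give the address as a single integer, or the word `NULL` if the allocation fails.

Answer: 37

Derivation:
Op 1: a = malloc(6) -> a = 0; heap: [0-5 ALLOC][6-52 FREE]
Op 2: free(a) -> (freed a); heap: [0-52 FREE]
Op 3: b = malloc(7) -> b = 0; heap: [0-6 ALLOC][7-52 FREE]
Op 4: b = realloc(b, 20) -> b = 0; heap: [0-19 ALLOC][20-52 FREE]
Op 5: c = malloc(17) -> c = 20; heap: [0-19 ALLOC][20-36 ALLOC][37-52 FREE]
malloc(15): first-fit scan over [0-19 ALLOC][20-36 ALLOC][37-52 FREE] -> 37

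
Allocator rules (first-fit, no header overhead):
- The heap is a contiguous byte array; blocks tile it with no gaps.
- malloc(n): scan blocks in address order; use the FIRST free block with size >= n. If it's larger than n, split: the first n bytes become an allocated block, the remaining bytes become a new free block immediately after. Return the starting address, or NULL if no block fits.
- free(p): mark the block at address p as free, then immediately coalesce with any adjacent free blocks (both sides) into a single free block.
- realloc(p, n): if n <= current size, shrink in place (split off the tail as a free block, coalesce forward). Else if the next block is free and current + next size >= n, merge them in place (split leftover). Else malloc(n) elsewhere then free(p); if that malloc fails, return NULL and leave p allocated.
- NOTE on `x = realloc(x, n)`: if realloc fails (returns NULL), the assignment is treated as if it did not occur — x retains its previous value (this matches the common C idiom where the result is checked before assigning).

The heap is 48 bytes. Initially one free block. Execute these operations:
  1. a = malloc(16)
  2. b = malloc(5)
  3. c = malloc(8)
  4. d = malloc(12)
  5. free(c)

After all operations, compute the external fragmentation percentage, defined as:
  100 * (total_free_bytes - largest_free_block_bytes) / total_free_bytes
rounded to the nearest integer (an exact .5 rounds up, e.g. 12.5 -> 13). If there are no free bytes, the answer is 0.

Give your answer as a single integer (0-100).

Op 1: a = malloc(16) -> a = 0; heap: [0-15 ALLOC][16-47 FREE]
Op 2: b = malloc(5) -> b = 16; heap: [0-15 ALLOC][16-20 ALLOC][21-47 FREE]
Op 3: c = malloc(8) -> c = 21; heap: [0-15 ALLOC][16-20 ALLOC][21-28 ALLOC][29-47 FREE]
Op 4: d = malloc(12) -> d = 29; heap: [0-15 ALLOC][16-20 ALLOC][21-28 ALLOC][29-40 ALLOC][41-47 FREE]
Op 5: free(c) -> (freed c); heap: [0-15 ALLOC][16-20 ALLOC][21-28 FREE][29-40 ALLOC][41-47 FREE]
Free blocks: [8 7] total_free=15 largest=8 -> 100*(15-8)/15 = 700/15 ≈ 46.667 -> rounds to 47

Answer: 47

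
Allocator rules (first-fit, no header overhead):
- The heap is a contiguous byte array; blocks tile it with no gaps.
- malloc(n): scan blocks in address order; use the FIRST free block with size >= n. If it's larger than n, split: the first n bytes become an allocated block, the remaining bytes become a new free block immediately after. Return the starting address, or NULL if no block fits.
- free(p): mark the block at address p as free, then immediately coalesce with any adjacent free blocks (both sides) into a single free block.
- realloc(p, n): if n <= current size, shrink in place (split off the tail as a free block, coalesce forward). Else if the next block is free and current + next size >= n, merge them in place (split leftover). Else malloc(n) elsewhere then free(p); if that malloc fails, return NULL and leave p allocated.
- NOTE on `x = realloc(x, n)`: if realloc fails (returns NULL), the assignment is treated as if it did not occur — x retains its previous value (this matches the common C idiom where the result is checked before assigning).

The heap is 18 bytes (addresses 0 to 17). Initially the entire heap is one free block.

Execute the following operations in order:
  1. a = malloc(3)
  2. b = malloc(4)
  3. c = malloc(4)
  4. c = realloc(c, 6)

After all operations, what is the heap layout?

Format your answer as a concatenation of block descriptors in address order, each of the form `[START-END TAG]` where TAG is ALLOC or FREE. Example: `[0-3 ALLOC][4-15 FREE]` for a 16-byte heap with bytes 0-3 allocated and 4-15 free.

Answer: [0-2 ALLOC][3-6 ALLOC][7-12 ALLOC][13-17 FREE]

Derivation:
Op 1: a = malloc(3) -> a = 0; heap: [0-2 ALLOC][3-17 FREE]
Op 2: b = malloc(4) -> b = 3; heap: [0-2 ALLOC][3-6 ALLOC][7-17 FREE]
Op 3: c = malloc(4) -> c = 7; heap: [0-2 ALLOC][3-6 ALLOC][7-10 ALLOC][11-17 FREE]
Op 4: c = realloc(c, 6) -> c = 7; heap: [0-2 ALLOC][3-6 ALLOC][7-12 ALLOC][13-17 FREE]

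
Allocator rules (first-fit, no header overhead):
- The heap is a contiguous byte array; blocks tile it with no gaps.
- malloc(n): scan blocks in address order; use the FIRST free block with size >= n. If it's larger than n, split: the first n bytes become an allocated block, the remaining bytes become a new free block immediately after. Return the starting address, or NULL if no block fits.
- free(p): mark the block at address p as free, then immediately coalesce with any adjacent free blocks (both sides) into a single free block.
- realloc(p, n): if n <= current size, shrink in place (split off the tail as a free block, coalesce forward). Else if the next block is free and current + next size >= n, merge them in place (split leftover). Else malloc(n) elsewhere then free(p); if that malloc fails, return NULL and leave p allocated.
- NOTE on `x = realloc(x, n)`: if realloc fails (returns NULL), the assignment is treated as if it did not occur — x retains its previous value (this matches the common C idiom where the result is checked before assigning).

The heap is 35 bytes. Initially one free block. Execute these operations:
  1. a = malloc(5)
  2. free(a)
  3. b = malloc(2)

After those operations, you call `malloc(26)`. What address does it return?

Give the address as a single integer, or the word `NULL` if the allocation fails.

Answer: 2

Derivation:
Op 1: a = malloc(5) -> a = 0; heap: [0-4 ALLOC][5-34 FREE]
Op 2: free(a) -> (freed a); heap: [0-34 FREE]
Op 3: b = malloc(2) -> b = 0; heap: [0-1 ALLOC][2-34 FREE]
malloc(26): first-fit scan over [0-1 ALLOC][2-34 FREE] -> 2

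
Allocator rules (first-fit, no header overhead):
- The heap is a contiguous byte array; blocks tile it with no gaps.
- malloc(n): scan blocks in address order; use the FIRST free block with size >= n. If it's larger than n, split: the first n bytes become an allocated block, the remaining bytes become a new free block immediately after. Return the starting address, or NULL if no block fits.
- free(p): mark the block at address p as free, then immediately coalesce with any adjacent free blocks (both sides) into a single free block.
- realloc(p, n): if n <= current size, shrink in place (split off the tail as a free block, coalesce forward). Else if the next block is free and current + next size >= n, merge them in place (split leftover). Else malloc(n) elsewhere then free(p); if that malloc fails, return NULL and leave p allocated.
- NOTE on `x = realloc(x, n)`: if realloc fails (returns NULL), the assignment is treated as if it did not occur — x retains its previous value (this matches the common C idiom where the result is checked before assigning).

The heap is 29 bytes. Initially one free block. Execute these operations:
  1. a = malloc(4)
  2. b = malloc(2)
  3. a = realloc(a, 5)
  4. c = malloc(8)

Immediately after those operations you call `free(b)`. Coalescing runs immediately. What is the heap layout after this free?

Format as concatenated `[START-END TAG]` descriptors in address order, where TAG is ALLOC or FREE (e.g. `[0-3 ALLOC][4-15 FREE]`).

Answer: [0-5 FREE][6-10 ALLOC][11-18 ALLOC][19-28 FREE]

Derivation:
Op 1: a = malloc(4) -> a = 0; heap: [0-3 ALLOC][4-28 FREE]
Op 2: b = malloc(2) -> b = 4; heap: [0-3 ALLOC][4-5 ALLOC][6-28 FREE]
Op 3: a = realloc(a, 5) -> a = 6; heap: [0-3 FREE][4-5 ALLOC][6-10 ALLOC][11-28 FREE]
Op 4: c = malloc(8) -> c = 11; heap: [0-3 FREE][4-5 ALLOC][6-10 ALLOC][11-18 ALLOC][19-28 FREE]
free(b): b = 4 -> block [4-5 ALLOC]; mark free, coalesce with adjacent free neighbors -> [0-5 FREE][6-10 ALLOC][11-18 ALLOC][19-28 FREE]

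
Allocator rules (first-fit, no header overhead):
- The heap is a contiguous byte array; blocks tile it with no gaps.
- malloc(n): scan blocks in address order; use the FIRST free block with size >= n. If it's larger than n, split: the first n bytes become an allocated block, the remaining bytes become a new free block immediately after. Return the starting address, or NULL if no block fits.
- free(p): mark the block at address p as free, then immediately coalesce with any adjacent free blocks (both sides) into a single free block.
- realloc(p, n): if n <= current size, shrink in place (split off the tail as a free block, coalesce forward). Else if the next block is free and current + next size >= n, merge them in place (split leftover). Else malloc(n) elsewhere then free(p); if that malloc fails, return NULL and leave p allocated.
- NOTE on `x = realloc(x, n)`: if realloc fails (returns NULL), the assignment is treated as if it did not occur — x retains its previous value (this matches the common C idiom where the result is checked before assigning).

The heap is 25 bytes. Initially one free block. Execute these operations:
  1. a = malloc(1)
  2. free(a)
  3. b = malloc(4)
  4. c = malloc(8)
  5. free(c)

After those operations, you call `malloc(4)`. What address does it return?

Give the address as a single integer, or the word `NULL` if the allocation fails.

Answer: 4

Derivation:
Op 1: a = malloc(1) -> a = 0; heap: [0-0 ALLOC][1-24 FREE]
Op 2: free(a) -> (freed a); heap: [0-24 FREE]
Op 3: b = malloc(4) -> b = 0; heap: [0-3 ALLOC][4-24 FREE]
Op 4: c = malloc(8) -> c = 4; heap: [0-3 ALLOC][4-11 ALLOC][12-24 FREE]
Op 5: free(c) -> (freed c); heap: [0-3 ALLOC][4-24 FREE]
malloc(4): first-fit scan over [0-3 ALLOC][4-24 FREE] -> 4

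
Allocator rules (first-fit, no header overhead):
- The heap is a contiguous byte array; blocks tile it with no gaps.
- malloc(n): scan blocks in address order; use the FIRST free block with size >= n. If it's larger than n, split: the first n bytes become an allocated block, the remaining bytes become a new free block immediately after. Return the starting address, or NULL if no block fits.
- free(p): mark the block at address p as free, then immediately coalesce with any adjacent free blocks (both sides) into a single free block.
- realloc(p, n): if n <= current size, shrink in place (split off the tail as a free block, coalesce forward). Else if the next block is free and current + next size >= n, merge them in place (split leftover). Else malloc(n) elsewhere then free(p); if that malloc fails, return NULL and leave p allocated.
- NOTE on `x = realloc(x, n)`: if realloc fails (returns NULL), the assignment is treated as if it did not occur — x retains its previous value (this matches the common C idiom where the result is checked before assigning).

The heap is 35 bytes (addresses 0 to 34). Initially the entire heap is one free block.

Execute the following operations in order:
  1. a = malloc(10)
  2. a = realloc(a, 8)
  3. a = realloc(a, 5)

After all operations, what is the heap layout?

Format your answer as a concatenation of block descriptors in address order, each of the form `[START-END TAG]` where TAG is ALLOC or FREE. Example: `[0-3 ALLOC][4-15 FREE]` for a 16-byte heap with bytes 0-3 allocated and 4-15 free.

Answer: [0-4 ALLOC][5-34 FREE]

Derivation:
Op 1: a = malloc(10) -> a = 0; heap: [0-9 ALLOC][10-34 FREE]
Op 2: a = realloc(a, 8) -> a = 0; heap: [0-7 ALLOC][8-34 FREE]
Op 3: a = realloc(a, 5) -> a = 0; heap: [0-4 ALLOC][5-34 FREE]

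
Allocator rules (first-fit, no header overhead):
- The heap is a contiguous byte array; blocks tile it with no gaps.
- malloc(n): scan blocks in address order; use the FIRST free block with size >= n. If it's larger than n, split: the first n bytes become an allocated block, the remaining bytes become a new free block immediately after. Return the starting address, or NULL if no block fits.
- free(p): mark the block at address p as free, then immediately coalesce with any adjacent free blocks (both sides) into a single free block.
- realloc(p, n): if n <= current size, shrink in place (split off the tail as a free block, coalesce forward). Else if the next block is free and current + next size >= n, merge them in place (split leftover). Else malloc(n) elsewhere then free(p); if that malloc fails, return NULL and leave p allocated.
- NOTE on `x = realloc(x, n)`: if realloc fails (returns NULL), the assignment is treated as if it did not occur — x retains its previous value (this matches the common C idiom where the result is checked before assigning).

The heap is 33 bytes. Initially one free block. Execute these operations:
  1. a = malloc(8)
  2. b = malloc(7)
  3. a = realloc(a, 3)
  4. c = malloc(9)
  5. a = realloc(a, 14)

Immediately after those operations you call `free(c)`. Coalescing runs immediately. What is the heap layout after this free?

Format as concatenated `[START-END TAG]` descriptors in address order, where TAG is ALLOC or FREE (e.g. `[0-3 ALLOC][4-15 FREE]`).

Op 1: a = malloc(8) -> a = 0; heap: [0-7 ALLOC][8-32 FREE]
Op 2: b = malloc(7) -> b = 8; heap: [0-7 ALLOC][8-14 ALLOC][15-32 FREE]
Op 3: a = realloc(a, 3) -> a = 0; heap: [0-2 ALLOC][3-7 FREE][8-14 ALLOC][15-32 FREE]
Op 4: c = malloc(9) -> c = 15; heap: [0-2 ALLOC][3-7 FREE][8-14 ALLOC][15-23 ALLOC][24-32 FREE]
Op 5: a = realloc(a, 14) -> NULL (a unchanged); heap: [0-2 ALLOC][3-7 FREE][8-14 ALLOC][15-23 ALLOC][24-32 FREE]
free(c): c = 15 -> block [15-23 ALLOC]; mark free, coalesce with adjacent free neighbors -> [0-2 ALLOC][3-7 FREE][8-14 ALLOC][15-32 FREE]

Answer: [0-2 ALLOC][3-7 FREE][8-14 ALLOC][15-32 FREE]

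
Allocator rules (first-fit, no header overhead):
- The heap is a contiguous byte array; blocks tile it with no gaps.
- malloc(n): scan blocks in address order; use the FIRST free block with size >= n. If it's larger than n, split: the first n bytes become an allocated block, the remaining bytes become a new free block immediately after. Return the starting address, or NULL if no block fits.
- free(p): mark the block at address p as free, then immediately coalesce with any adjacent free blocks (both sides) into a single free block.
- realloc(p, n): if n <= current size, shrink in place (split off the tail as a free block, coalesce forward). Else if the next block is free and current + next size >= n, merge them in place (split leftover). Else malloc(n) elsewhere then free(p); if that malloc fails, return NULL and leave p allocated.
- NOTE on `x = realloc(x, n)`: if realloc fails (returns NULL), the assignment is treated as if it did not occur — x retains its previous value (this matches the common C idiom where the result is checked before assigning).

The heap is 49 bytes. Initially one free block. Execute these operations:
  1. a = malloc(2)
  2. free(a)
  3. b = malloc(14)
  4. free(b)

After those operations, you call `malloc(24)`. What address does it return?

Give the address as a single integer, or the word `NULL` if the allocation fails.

Answer: 0

Derivation:
Op 1: a = malloc(2) -> a = 0; heap: [0-1 ALLOC][2-48 FREE]
Op 2: free(a) -> (freed a); heap: [0-48 FREE]
Op 3: b = malloc(14) -> b = 0; heap: [0-13 ALLOC][14-48 FREE]
Op 4: free(b) -> (freed b); heap: [0-48 FREE]
malloc(24): first-fit scan over [0-48 FREE] -> 0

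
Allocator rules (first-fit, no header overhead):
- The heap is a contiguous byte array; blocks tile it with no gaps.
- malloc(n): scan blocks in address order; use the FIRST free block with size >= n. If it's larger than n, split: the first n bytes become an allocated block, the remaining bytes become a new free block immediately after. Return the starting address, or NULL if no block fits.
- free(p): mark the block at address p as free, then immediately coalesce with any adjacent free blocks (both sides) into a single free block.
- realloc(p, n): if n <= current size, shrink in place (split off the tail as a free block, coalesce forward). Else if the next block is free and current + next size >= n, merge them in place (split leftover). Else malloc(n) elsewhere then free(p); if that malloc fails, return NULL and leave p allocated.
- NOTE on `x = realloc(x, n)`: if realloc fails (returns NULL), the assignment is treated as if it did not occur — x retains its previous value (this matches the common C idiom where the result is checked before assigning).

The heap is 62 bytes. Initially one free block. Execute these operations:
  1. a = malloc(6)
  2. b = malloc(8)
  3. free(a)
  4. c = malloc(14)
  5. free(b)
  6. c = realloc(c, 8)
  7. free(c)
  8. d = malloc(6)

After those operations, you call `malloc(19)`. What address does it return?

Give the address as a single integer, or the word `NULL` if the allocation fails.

Op 1: a = malloc(6) -> a = 0; heap: [0-5 ALLOC][6-61 FREE]
Op 2: b = malloc(8) -> b = 6; heap: [0-5 ALLOC][6-13 ALLOC][14-61 FREE]
Op 3: free(a) -> (freed a); heap: [0-5 FREE][6-13 ALLOC][14-61 FREE]
Op 4: c = malloc(14) -> c = 14; heap: [0-5 FREE][6-13 ALLOC][14-27 ALLOC][28-61 FREE]
Op 5: free(b) -> (freed b); heap: [0-13 FREE][14-27 ALLOC][28-61 FREE]
Op 6: c = realloc(c, 8) -> c = 14; heap: [0-13 FREE][14-21 ALLOC][22-61 FREE]
Op 7: free(c) -> (freed c); heap: [0-61 FREE]
Op 8: d = malloc(6) -> d = 0; heap: [0-5 ALLOC][6-61 FREE]
malloc(19): first-fit scan over [0-5 ALLOC][6-61 FREE] -> 6

Answer: 6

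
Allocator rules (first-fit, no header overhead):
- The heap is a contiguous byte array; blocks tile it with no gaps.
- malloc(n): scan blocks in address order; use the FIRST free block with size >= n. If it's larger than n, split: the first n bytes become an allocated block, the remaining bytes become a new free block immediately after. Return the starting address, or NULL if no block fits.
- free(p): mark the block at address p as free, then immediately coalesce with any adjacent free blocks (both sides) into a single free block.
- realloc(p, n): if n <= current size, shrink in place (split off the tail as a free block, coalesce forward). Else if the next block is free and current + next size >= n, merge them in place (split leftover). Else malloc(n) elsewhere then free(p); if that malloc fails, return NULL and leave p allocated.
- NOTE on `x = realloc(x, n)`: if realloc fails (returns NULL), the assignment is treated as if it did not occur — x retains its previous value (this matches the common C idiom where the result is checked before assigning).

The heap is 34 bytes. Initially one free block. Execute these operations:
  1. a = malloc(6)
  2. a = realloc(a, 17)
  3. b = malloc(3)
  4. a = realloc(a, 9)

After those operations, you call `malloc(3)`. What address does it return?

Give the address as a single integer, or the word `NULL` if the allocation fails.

Op 1: a = malloc(6) -> a = 0; heap: [0-5 ALLOC][6-33 FREE]
Op 2: a = realloc(a, 17) -> a = 0; heap: [0-16 ALLOC][17-33 FREE]
Op 3: b = malloc(3) -> b = 17; heap: [0-16 ALLOC][17-19 ALLOC][20-33 FREE]
Op 4: a = realloc(a, 9) -> a = 0; heap: [0-8 ALLOC][9-16 FREE][17-19 ALLOC][20-33 FREE]
malloc(3): first-fit scan over [0-8 ALLOC][9-16 FREE][17-19 ALLOC][20-33 FREE] -> 9

Answer: 9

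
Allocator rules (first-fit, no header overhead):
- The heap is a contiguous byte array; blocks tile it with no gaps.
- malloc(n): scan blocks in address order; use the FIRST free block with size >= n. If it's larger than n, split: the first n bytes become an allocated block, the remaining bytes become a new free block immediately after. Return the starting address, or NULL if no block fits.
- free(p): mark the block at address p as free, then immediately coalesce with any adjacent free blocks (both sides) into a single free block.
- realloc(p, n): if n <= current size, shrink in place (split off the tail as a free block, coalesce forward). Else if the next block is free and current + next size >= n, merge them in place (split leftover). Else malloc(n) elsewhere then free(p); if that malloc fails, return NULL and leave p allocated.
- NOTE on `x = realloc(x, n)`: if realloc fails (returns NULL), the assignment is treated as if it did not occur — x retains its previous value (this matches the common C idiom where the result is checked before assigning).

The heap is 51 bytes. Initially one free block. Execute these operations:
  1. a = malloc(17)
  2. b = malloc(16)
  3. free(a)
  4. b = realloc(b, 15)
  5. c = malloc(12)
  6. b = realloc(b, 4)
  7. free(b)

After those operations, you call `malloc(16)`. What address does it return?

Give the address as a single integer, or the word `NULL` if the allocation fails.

Answer: 12

Derivation:
Op 1: a = malloc(17) -> a = 0; heap: [0-16 ALLOC][17-50 FREE]
Op 2: b = malloc(16) -> b = 17; heap: [0-16 ALLOC][17-32 ALLOC][33-50 FREE]
Op 3: free(a) -> (freed a); heap: [0-16 FREE][17-32 ALLOC][33-50 FREE]
Op 4: b = realloc(b, 15) -> b = 17; heap: [0-16 FREE][17-31 ALLOC][32-50 FREE]
Op 5: c = malloc(12) -> c = 0; heap: [0-11 ALLOC][12-16 FREE][17-31 ALLOC][32-50 FREE]
Op 6: b = realloc(b, 4) -> b = 17; heap: [0-11 ALLOC][12-16 FREE][17-20 ALLOC][21-50 FREE]
Op 7: free(b) -> (freed b); heap: [0-11 ALLOC][12-50 FREE]
malloc(16): first-fit scan over [0-11 ALLOC][12-50 FREE] -> 12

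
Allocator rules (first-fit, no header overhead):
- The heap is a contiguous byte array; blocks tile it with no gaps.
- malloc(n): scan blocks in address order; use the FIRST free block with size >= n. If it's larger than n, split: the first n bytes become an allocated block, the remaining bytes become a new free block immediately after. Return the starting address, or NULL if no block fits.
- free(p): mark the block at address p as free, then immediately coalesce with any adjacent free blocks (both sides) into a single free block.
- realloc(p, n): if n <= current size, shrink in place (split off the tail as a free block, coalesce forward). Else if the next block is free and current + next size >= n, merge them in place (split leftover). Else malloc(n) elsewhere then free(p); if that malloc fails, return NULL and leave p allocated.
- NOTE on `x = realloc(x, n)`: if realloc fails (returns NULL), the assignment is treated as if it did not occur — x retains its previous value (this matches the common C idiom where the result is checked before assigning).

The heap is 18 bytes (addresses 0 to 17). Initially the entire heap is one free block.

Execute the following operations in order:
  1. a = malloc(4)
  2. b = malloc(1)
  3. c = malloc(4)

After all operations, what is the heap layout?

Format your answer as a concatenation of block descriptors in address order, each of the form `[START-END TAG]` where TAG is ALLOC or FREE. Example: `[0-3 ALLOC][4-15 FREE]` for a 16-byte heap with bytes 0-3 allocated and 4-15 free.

Answer: [0-3 ALLOC][4-4 ALLOC][5-8 ALLOC][9-17 FREE]

Derivation:
Op 1: a = malloc(4) -> a = 0; heap: [0-3 ALLOC][4-17 FREE]
Op 2: b = malloc(1) -> b = 4; heap: [0-3 ALLOC][4-4 ALLOC][5-17 FREE]
Op 3: c = malloc(4) -> c = 5; heap: [0-3 ALLOC][4-4 ALLOC][5-8 ALLOC][9-17 FREE]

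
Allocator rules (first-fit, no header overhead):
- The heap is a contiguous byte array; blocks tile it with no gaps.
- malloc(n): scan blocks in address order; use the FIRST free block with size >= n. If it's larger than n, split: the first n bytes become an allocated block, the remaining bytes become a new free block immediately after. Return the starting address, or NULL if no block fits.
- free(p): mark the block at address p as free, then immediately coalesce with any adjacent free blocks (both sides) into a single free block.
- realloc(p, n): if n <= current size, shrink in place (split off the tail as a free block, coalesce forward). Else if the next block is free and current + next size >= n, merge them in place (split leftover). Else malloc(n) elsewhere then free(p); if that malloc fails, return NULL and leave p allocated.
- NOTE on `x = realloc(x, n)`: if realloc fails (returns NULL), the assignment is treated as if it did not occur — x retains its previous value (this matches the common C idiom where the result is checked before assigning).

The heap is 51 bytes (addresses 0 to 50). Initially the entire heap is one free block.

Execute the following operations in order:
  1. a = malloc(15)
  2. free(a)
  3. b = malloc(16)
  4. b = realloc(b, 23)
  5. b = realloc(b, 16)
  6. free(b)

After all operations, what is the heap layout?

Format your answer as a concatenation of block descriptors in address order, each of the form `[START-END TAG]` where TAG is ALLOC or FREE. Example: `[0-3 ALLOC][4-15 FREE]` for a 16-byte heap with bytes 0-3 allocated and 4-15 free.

Op 1: a = malloc(15) -> a = 0; heap: [0-14 ALLOC][15-50 FREE]
Op 2: free(a) -> (freed a); heap: [0-50 FREE]
Op 3: b = malloc(16) -> b = 0; heap: [0-15 ALLOC][16-50 FREE]
Op 4: b = realloc(b, 23) -> b = 0; heap: [0-22 ALLOC][23-50 FREE]
Op 5: b = realloc(b, 16) -> b = 0; heap: [0-15 ALLOC][16-50 FREE]
Op 6: free(b) -> (freed b); heap: [0-50 FREE]

Answer: [0-50 FREE]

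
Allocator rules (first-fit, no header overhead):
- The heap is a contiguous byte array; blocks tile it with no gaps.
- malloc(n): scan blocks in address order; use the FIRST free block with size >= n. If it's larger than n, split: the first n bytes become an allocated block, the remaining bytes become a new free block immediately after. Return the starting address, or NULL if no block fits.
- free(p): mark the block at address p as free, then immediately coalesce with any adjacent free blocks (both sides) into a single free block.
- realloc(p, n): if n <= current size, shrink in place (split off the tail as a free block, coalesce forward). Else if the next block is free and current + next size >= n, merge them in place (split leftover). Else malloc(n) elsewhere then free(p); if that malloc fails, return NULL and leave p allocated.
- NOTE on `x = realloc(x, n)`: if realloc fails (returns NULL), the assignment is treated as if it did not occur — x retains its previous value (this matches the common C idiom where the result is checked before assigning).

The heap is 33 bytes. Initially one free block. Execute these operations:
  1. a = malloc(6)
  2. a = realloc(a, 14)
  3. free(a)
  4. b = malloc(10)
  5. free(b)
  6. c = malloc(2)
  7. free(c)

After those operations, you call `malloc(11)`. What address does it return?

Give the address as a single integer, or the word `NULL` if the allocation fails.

Op 1: a = malloc(6) -> a = 0; heap: [0-5 ALLOC][6-32 FREE]
Op 2: a = realloc(a, 14) -> a = 0; heap: [0-13 ALLOC][14-32 FREE]
Op 3: free(a) -> (freed a); heap: [0-32 FREE]
Op 4: b = malloc(10) -> b = 0; heap: [0-9 ALLOC][10-32 FREE]
Op 5: free(b) -> (freed b); heap: [0-32 FREE]
Op 6: c = malloc(2) -> c = 0; heap: [0-1 ALLOC][2-32 FREE]
Op 7: free(c) -> (freed c); heap: [0-32 FREE]
malloc(11): first-fit scan over [0-32 FREE] -> 0

Answer: 0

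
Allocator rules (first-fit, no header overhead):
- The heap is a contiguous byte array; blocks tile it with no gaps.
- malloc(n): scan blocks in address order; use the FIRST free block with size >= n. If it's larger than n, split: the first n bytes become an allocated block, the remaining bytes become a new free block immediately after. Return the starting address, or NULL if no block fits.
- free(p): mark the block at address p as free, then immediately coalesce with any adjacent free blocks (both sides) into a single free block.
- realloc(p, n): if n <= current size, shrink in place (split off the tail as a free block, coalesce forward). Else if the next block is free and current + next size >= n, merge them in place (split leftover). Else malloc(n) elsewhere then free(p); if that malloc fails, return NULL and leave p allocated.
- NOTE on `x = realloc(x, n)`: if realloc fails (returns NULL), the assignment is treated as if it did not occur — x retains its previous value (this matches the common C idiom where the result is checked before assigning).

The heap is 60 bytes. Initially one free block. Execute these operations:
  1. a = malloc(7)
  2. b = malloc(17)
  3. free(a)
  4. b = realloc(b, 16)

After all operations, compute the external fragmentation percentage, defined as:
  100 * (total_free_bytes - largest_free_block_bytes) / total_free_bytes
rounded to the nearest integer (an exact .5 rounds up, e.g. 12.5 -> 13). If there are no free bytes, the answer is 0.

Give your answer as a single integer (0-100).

Op 1: a = malloc(7) -> a = 0; heap: [0-6 ALLOC][7-59 FREE]
Op 2: b = malloc(17) -> b = 7; heap: [0-6 ALLOC][7-23 ALLOC][24-59 FREE]
Op 3: free(a) -> (freed a); heap: [0-6 FREE][7-23 ALLOC][24-59 FREE]
Op 4: b = realloc(b, 16) -> b = 7; heap: [0-6 FREE][7-22 ALLOC][23-59 FREE]
Free blocks: [7 37] total_free=44 largest=37 -> 100*(44-37)/44 = 700/44 ≈ 15.909 -> rounds to 16

Answer: 16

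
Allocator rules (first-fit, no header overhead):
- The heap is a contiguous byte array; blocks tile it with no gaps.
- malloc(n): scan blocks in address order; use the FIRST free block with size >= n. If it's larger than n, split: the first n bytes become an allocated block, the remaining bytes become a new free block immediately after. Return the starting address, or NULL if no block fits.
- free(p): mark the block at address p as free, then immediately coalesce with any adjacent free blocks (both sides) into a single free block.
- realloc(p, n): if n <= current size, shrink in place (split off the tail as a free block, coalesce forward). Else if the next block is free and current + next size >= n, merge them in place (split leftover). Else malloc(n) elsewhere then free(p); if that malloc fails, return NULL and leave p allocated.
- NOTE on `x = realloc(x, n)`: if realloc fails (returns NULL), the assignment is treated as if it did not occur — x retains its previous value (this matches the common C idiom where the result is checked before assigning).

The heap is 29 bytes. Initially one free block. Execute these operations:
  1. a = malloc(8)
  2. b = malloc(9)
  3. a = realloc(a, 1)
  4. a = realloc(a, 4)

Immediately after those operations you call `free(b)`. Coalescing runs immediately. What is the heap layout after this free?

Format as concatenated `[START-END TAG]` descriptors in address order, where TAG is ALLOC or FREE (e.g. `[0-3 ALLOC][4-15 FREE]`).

Answer: [0-3 ALLOC][4-28 FREE]

Derivation:
Op 1: a = malloc(8) -> a = 0; heap: [0-7 ALLOC][8-28 FREE]
Op 2: b = malloc(9) -> b = 8; heap: [0-7 ALLOC][8-16 ALLOC][17-28 FREE]
Op 3: a = realloc(a, 1) -> a = 0; heap: [0-0 ALLOC][1-7 FREE][8-16 ALLOC][17-28 FREE]
Op 4: a = realloc(a, 4) -> a = 0; heap: [0-3 ALLOC][4-7 FREE][8-16 ALLOC][17-28 FREE]
free(b): b = 8 -> block [8-16 ALLOC]; mark free, coalesce with adjacent free neighbors -> [0-3 ALLOC][4-28 FREE]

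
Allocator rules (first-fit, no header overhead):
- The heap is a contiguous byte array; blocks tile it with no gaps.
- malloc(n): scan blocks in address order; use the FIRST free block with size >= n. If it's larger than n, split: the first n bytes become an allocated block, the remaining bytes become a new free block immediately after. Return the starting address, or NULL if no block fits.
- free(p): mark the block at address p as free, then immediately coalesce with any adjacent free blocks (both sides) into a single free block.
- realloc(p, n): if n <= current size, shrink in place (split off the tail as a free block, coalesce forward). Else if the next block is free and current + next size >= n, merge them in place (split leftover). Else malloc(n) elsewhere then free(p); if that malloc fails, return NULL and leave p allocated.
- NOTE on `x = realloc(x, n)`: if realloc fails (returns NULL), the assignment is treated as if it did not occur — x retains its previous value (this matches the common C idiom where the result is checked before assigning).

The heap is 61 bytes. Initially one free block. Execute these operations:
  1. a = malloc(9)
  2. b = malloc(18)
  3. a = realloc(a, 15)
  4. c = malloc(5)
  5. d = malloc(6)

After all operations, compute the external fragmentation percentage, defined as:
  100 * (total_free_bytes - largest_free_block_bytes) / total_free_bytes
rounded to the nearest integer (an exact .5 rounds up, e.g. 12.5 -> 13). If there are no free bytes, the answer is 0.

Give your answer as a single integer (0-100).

Answer: 24

Derivation:
Op 1: a = malloc(9) -> a = 0; heap: [0-8 ALLOC][9-60 FREE]
Op 2: b = malloc(18) -> b = 9; heap: [0-8 ALLOC][9-26 ALLOC][27-60 FREE]
Op 3: a = realloc(a, 15) -> a = 27; heap: [0-8 FREE][9-26 ALLOC][27-41 ALLOC][42-60 FREE]
Op 4: c = malloc(5) -> c = 0; heap: [0-4 ALLOC][5-8 FREE][9-26 ALLOC][27-41 ALLOC][42-60 FREE]
Op 5: d = malloc(6) -> d = 42; heap: [0-4 ALLOC][5-8 FREE][9-26 ALLOC][27-41 ALLOC][42-47 ALLOC][48-60 FREE]
Free blocks: [4 13] total_free=17 largest=13 -> 100*(17-13)/17 = 400/17 ≈ 23.529 -> rounds to 24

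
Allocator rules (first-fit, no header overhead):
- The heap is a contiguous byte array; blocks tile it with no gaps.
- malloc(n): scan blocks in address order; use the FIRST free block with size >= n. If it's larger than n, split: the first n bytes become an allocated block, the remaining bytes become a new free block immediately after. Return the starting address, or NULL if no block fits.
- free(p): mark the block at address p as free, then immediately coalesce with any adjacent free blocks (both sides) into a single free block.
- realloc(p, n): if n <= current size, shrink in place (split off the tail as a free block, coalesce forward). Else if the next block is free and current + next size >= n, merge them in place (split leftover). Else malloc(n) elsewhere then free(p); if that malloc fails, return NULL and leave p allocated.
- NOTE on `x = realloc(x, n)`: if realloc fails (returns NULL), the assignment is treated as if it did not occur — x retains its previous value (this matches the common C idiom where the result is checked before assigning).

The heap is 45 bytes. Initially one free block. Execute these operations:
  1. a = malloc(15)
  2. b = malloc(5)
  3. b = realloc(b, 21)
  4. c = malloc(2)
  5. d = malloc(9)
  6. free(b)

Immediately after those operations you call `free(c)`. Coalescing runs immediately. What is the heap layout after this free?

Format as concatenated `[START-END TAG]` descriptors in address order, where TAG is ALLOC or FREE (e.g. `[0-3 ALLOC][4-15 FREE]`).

Op 1: a = malloc(15) -> a = 0; heap: [0-14 ALLOC][15-44 FREE]
Op 2: b = malloc(5) -> b = 15; heap: [0-14 ALLOC][15-19 ALLOC][20-44 FREE]
Op 3: b = realloc(b, 21) -> b = 15; heap: [0-14 ALLOC][15-35 ALLOC][36-44 FREE]
Op 4: c = malloc(2) -> c = 36; heap: [0-14 ALLOC][15-35 ALLOC][36-37 ALLOC][38-44 FREE]
Op 5: d = malloc(9) -> d = NULL; heap: [0-14 ALLOC][15-35 ALLOC][36-37 ALLOC][38-44 FREE]
Op 6: free(b) -> (freed b); heap: [0-14 ALLOC][15-35 FREE][36-37 ALLOC][38-44 FREE]
free(c): c = 36 -> block [36-37 ALLOC]; mark free, coalesce with adjacent free neighbors -> [0-14 ALLOC][15-44 FREE]

Answer: [0-14 ALLOC][15-44 FREE]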